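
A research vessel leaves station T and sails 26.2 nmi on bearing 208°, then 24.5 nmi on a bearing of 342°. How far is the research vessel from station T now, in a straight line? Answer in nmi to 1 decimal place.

Leg 1 (208°, 26.2 nmi): east 26.2 sin 208° = -12.30, north 26.2 cos 208° = -23.13
Leg 2 (342°, 24.5 nmi): east 24.5 sin 342° = -7.57, north 24.5 cos 342° = 23.30
Net: -19.87 east, 0.17 north. Distance = √((-19.87)² + (0.17)²) = 19.872 nmi.

19.9 nmi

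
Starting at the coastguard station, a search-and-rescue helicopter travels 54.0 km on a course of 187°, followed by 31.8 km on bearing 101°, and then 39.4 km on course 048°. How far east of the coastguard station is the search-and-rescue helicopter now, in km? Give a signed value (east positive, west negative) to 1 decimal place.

53.9 km

Leg 1 (187°, 54.0 km): east 54.0 sin 187° = -6.58, north 54.0 cos 187° = -53.60
Leg 2 (101°, 31.8 km): east 31.8 sin 101° = 31.22, north 31.8 cos 101° = -6.07
Leg 3 (048°, 39.4 km): east 39.4 sin 48° = 29.28, north 39.4 cos 48° = 26.36
Net east component: 53.91 km.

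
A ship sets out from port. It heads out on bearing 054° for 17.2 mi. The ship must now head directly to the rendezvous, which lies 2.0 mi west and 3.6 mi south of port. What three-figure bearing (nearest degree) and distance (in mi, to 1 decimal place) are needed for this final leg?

229°, 21.0 mi

Leg 1 (054°, 17.2 mi): east 17.2 sin 54° = 13.92, north 17.2 cos 54° = 10.11
Current position: (13.92, 10.11). Target: (-2.0, -3.6). Remaining: Δeast = -15.92, Δnorth = -13.71.
Bearing = atan2(-15.92, -13.71) mod 360° = 229.26°; distance = √((-15.92)² + (-13.71)²) = 21.006 mi.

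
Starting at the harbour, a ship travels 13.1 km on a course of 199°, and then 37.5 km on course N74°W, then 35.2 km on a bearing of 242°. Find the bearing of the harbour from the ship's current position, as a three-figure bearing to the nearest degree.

Leg 1 (199°, 13.1 km): east 13.1 sin 199° = -4.26, north 13.1 cos 199° = -12.39
Leg 2 (N74°W, 37.5 km): east 37.5 sin 286° = -36.05, north 37.5 cos 286° = 10.34
Leg 3 (242°, 35.2 km): east 35.2 sin 242° = -31.08, north 35.2 cos 242° = -16.53
Net displacement: -71.39 east, -18.58 north. Direction back to start is (71.39, 18.58): bearing = atan2(71.39, 18.58) mod 360° = 75.42° ≈ 075°.

075°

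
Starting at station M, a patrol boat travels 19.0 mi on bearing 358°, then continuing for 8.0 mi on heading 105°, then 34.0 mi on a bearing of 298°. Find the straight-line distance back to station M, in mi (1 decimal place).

40.1 mi

Leg 1 (358°, 19.0 mi): east 19.0 sin 358° = -0.66, north 19.0 cos 358° = 18.99
Leg 2 (105°, 8.0 mi): east 8.0 sin 105° = 7.73, north 8.0 cos 105° = -2.07
Leg 3 (298°, 34.0 mi): east 34.0 sin 298° = -30.02, north 34.0 cos 298° = 15.96
Net: -22.96 east, 32.88 north. Distance = √((-22.96)² + (32.88)²) = 40.101 mi.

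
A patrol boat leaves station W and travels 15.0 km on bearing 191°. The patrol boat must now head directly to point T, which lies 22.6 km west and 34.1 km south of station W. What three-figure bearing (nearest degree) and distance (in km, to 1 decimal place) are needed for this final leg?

Leg 1 (191°, 15.0 km): east 15.0 sin 191° = -2.86, north 15.0 cos 191° = -14.72
Current position: (-2.86, -14.72). Target: (-22.6, -34.1). Remaining: Δeast = -19.74, Δnorth = -19.38.
Bearing = atan2(-19.74, -19.38) mod 360° = 225.53°; distance = √((-19.74)² + (-19.38)²) = 27.659 km.

226°, 27.7 km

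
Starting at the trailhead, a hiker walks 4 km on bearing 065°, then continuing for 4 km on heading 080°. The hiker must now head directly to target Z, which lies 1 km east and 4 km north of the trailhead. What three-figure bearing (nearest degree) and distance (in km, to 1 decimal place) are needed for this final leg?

Leg 1 (065°, 4 km): east 4 sin 65° = 3.63, north 4 cos 65° = 1.69
Leg 2 (080°, 4 km): east 4 sin 80° = 3.94, north 4 cos 80° = 0.69
Current position: (7.56, 2.39). Target: (1, 4). Remaining: Δeast = -6.56, Δnorth = 1.61.
Bearing = atan2(-6.56, 1.61) mod 360° = 283.82°; distance = √((-6.56)² + (1.61)²) = 6.760 km.

284°, 6.8 km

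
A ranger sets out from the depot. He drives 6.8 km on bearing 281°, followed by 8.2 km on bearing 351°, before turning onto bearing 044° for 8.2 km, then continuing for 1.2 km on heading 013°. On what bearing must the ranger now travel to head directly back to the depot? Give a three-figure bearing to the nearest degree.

Leg 1 (281°, 6.8 km): east 6.8 sin 281° = -6.68, north 6.8 cos 281° = 1.30
Leg 2 (351°, 8.2 km): east 8.2 sin 351° = -1.28, north 8.2 cos 351° = 8.10
Leg 3 (044°, 8.2 km): east 8.2 sin 44° = 5.70, north 8.2 cos 44° = 5.90
Leg 4 (013°, 1.2 km): east 1.2 sin 13° = 0.27, north 1.2 cos 13° = 1.17
Net displacement: -1.99 east, 16.46 north. Direction back to start is (1.99, -16.46): bearing = atan2(1.99, -16.46) mod 360° = 173.10° ≈ 173°.

173°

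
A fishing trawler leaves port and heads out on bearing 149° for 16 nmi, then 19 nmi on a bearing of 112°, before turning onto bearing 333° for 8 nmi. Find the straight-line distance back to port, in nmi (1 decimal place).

26.1 nmi

Leg 1 (149°, 16 nmi): east 16 sin 149° = 8.24, north 16 cos 149° = -13.71
Leg 2 (112°, 19 nmi): east 19 sin 112° = 17.62, north 19 cos 112° = -7.12
Leg 3 (333°, 8 nmi): east 8 sin 333° = -3.63, north 8 cos 333° = 7.13
Net: 22.23 east, -13.70 north. Distance = √((22.23)² + (-13.70)²) = 26.111 nmi.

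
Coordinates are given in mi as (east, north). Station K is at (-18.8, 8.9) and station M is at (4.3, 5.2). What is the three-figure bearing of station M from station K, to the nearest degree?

099°

Δeast = 4.3 − -18.8 = 23.10; Δnorth = 5.2 − 8.9 = -3.70.
Bearing = atan2(Δeast, Δnorth) mod 360° = 99.10° ≈ 099°.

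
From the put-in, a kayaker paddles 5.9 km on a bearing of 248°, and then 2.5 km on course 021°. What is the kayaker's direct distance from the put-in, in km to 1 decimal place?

Leg 1 (248°, 5.9 km): east 5.9 sin 248° = -5.47, north 5.9 cos 248° = -2.21
Leg 2 (021°, 2.5 km): east 2.5 sin 21° = 0.90, north 2.5 cos 21° = 2.33
Net: -4.57 east, 0.12 north. Distance = √((-4.57)² + (0.12)²) = 4.576 km.

4.6 km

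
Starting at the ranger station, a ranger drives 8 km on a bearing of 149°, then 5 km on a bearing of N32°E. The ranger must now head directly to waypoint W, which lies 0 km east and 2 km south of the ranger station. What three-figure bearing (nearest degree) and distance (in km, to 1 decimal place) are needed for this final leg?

275°, 6.8 km

Leg 1 (149°, 8 km): east 8 sin 149° = 4.12, north 8 cos 149° = -6.86
Leg 2 (N32°E, 5 km): east 5 sin 32° = 2.65, north 5 cos 32° = 4.24
Current position: (6.77, -2.62). Target: (0, -2). Remaining: Δeast = -6.77, Δnorth = 0.62.
Bearing = atan2(-6.77, 0.62) mod 360° = 275.21°; distance = √((-6.77)² + (0.62)²) = 6.798 km.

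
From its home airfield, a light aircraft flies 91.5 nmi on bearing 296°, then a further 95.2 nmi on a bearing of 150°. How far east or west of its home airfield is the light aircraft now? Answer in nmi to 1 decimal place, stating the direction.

Leg 1 (296°, 91.5 nmi): east 91.5 sin 296° = -82.24, north 91.5 cos 296° = 40.11
Leg 2 (150°, 95.2 nmi): east 95.2 sin 150° = 47.60, north 95.2 cos 150° = -82.45
Net east component: -34.64 nmi.

34.6 nmi west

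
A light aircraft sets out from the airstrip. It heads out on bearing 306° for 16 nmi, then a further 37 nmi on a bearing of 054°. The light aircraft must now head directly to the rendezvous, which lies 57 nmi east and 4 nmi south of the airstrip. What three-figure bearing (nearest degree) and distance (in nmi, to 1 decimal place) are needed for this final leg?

Leg 1 (306°, 16 nmi): east 16 sin 306° = -12.94, north 16 cos 306° = 9.40
Leg 2 (054°, 37 nmi): east 37 sin 54° = 29.93, north 37 cos 54° = 21.75
Current position: (16.99, 31.15). Target: (57, -4). Remaining: Δeast = 40.01, Δnorth = -35.15.
Bearing = atan2(40.01, -35.15) mod 360° = 131.30°; distance = √((40.01)² + (-35.15)²) = 53.259 nmi.

131°, 53.3 nmi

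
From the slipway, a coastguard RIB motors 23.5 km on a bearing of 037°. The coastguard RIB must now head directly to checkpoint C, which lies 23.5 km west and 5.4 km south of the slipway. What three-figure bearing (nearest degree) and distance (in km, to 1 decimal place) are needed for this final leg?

237°, 44.7 km

Leg 1 (037°, 23.5 km): east 23.5 sin 37° = 14.14, north 23.5 cos 37° = 18.77
Current position: (14.14, 18.77). Target: (-23.5, -5.4). Remaining: Δeast = -37.64, Δnorth = -24.17.
Bearing = atan2(-37.64, -24.17) mod 360° = 237.30°; distance = √((-37.64)² + (-24.17)²) = 44.733 km.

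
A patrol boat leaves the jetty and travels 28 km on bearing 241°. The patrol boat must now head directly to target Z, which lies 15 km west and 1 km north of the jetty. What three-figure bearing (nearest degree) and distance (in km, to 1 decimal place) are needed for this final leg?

Leg 1 (241°, 28 km): east 28 sin 241° = -24.49, north 28 cos 241° = -13.57
Current position: (-24.49, -13.57). Target: (-15, 1). Remaining: Δeast = 9.49, Δnorth = 14.57.
Bearing = atan2(9.49, 14.57) mod 360° = 33.07°; distance = √((9.49)² + (14.57)²) = 17.392 km.

033°, 17.4 km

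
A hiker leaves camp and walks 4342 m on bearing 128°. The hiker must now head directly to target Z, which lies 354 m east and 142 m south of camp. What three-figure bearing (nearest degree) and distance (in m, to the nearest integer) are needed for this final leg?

310°, 3977 m

Leg 1 (128°, 4342 m): east 4342 sin 128° = 3421.54, north 4342 cos 128° = -2673.20
Current position: (3421.54, -2673.20). Target: (354, -142). Remaining: Δeast = -3067.54, Δnorth = 2531.20.
Bearing = atan2(-3067.54, 2531.20) mod 360° = 309.53°; distance = √((-3067.54)² + (2531.20)²) = 3977.034 m.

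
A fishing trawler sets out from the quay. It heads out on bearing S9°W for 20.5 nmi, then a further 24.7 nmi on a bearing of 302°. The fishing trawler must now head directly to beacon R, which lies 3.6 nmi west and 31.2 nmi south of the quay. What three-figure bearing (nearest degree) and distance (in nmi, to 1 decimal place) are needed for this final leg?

Leg 1 (S9°W, 20.5 nmi): east 20.5 sin 189° = -3.21, north 20.5 cos 189° = -20.25
Leg 2 (302°, 24.7 nmi): east 24.7 sin 302° = -20.95, north 24.7 cos 302° = 13.09
Current position: (-24.15, -7.16). Target: (-3.6, -31.2). Remaining: Δeast = 20.55, Δnorth = -24.04.
Bearing = atan2(20.55, -24.04) mod 360° = 139.47°; distance = √((20.55)² + (-24.04)²) = 31.630 nmi.

139°, 31.6 nmi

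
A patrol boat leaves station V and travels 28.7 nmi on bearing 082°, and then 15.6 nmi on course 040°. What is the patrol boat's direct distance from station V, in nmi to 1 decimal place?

41.6 nmi

Leg 1 (082°, 28.7 nmi): east 28.7 sin 82° = 28.42, north 28.7 cos 82° = 3.99
Leg 2 (040°, 15.6 nmi): east 15.6 sin 40° = 10.03, north 15.6 cos 40° = 11.95
Net: 38.45 east, 15.94 north. Distance = √((38.45)² + (15.94)²) = 41.623 nmi.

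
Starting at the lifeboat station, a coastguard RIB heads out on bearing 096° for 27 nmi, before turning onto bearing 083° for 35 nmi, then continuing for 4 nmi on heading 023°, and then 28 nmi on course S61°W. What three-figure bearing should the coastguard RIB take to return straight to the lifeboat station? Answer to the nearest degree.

Leg 1 (096°, 27 nmi): east 27 sin 96° = 26.85, north 27 cos 96° = -2.82
Leg 2 (083°, 35 nmi): east 35 sin 83° = 34.74, north 35 cos 83° = 4.27
Leg 3 (023°, 4 nmi): east 4 sin 23° = 1.56, north 4 cos 23° = 3.68
Leg 4 (S61°W, 28 nmi): east 28 sin 241° = -24.49, north 28 cos 241° = -13.57
Net displacement: 38.66 east, -8.45 north. Direction back to start is (-38.66, 8.45): bearing = atan2(-38.66, 8.45) mod 360° = 282.33° ≈ 282°.

282°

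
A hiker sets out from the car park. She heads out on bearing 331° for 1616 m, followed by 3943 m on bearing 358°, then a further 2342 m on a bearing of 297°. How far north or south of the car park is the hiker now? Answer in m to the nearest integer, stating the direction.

6417 m north

Leg 1 (331°, 1616 m): east 1616 sin 331° = -783.45, north 1616 cos 331° = 1413.39
Leg 2 (358°, 3943 m): east 3943 sin 358° = -137.61, north 3943 cos 358° = 3940.60
Leg 3 (297°, 2342 m): east 2342 sin 297° = -2086.74, north 2342 cos 297° = 1063.25
Net north component: 6417.23 m.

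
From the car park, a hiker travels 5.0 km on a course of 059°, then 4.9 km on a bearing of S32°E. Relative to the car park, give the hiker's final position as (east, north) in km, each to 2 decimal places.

Leg 1 (059°, 5.0 km): east 5.0 sin 59° = 4.29, north 5.0 cos 59° = 2.58
Leg 2 (S32°E, 4.9 km): east 4.9 sin 148° = 2.60, north 4.9 cos 148° = -4.16
Summing: 6.88 km east, -1.58 km north → (6.88, -1.58).

(6.88, -1.58)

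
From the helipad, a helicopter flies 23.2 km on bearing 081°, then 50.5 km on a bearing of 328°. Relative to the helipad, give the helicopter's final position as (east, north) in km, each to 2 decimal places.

Leg 1 (081°, 23.2 km): east 23.2 sin 81° = 22.91, north 23.2 cos 81° = 3.63
Leg 2 (328°, 50.5 km): east 50.5 sin 328° = -26.76, north 50.5 cos 328° = 42.83
Summing: -3.85 km east, 46.46 km north → (-3.85, 46.46).

(-3.85, 46.46)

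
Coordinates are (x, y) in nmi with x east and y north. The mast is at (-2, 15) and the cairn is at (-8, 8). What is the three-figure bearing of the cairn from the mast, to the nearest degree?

221°

Δeast = -8 − -2 = -6.00; Δnorth = 8 − 15 = -7.00.
Bearing = atan2(Δeast, Δnorth) mod 360° = 220.60° ≈ 221°.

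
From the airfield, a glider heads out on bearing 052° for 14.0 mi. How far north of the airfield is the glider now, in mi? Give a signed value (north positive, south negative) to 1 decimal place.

Leg 1 (052°, 14.0 mi): east 14.0 sin 52° = 11.03, north 14.0 cos 52° = 8.62
Net north component: 8.62 mi.

8.6 mi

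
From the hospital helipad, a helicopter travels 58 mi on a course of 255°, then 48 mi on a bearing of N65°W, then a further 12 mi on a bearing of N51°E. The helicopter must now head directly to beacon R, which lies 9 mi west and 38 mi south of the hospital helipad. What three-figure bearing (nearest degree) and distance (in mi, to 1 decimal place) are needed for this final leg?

Leg 1 (255°, 58 mi): east 58 sin 255° = -56.02, north 58 cos 255° = -15.01
Leg 2 (N65°W, 48 mi): east 48 sin 295° = -43.50, north 48 cos 295° = 20.29
Leg 3 (N51°E, 12 mi): east 12 sin 51° = 9.33, north 12 cos 51° = 7.55
Current position: (-90.20, 12.83). Target: (-9, -38). Remaining: Δeast = 81.20, Δnorth = -50.83.
Bearing = atan2(81.20, -50.83) mod 360° = 122.04°; distance = √((81.20)² + (-50.83)²) = 95.796 mi.

122°, 95.8 mi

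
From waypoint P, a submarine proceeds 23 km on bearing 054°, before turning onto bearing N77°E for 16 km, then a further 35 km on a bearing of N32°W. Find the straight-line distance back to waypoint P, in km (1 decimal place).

Leg 1 (054°, 23 km): east 23 sin 54° = 18.61, north 23 cos 54° = 13.52
Leg 2 (N77°E, 16 km): east 16 sin 77° = 15.59, north 16 cos 77° = 3.60
Leg 3 (N32°W, 35 km): east 35 sin 328° = -18.55, north 35 cos 328° = 29.68
Net: 15.65 east, 46.80 north. Distance = √((15.65)² + (46.80)²) = 49.347 km.

49.3 km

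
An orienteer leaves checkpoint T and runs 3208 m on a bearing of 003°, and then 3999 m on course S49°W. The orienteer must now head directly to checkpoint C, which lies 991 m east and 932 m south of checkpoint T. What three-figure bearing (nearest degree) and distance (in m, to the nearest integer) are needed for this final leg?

111°, 4128 m

Leg 1 (003°, 3208 m): east 3208 sin 3° = 167.89, north 3208 cos 3° = 3203.60
Leg 2 (S49°W, 3999 m): east 3999 sin 229° = -3018.08, north 3999 cos 229° = -2623.58
Current position: (-2850.19, 580.02). Target: (991, -932). Remaining: Δeast = 3841.19, Δnorth = -1512.02.
Bearing = atan2(3841.19, -1512.02) mod 360° = 111.49°; distance = √((3841.19)² + (-1512.02)²) = 4128.069 m.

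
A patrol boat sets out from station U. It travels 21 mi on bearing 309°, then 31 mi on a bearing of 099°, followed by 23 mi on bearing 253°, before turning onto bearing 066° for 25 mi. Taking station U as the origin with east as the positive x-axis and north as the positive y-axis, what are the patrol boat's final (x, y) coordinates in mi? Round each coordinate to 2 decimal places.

(15.14, 11.81)

Leg 1 (309°, 21 mi): east 21 sin 309° = -16.32, north 21 cos 309° = 13.22
Leg 2 (099°, 31 mi): east 31 sin 99° = 30.62, north 31 cos 99° = -4.85
Leg 3 (253°, 23 mi): east 23 sin 253° = -22.00, north 23 cos 253° = -6.72
Leg 4 (066°, 25 mi): east 25 sin 66° = 22.84, north 25 cos 66° = 10.17
Summing: 15.14 mi east, 11.81 mi north → (15.14, 11.81).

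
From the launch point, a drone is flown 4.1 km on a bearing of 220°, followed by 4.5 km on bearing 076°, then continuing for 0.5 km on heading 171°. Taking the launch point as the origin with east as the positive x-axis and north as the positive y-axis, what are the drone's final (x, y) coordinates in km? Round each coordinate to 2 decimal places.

Leg 1 (220°, 4.1 km): east 4.1 sin 220° = -2.64, north 4.1 cos 220° = -3.14
Leg 2 (076°, 4.5 km): east 4.5 sin 76° = 4.37, north 4.5 cos 76° = 1.09
Leg 3 (171°, 0.5 km): east 0.5 sin 171° = 0.08, north 0.5 cos 171° = -0.49
Summing: 1.81 km east, -2.55 km north → (1.81, -2.55).

(1.81, -2.55)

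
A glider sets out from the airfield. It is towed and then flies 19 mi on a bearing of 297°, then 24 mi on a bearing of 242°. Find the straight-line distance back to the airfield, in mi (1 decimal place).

Leg 1 (297°, 19 mi): east 19 sin 297° = -16.93, north 19 cos 297° = 8.63
Leg 2 (242°, 24 mi): east 24 sin 242° = -21.19, north 24 cos 242° = -11.27
Net: -38.12 east, -2.64 north. Distance = √((-38.12)² + (-2.64)²) = 38.211 mi.

38.2 mi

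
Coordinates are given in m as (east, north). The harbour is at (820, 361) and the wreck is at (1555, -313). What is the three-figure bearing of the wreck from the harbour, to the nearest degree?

Δeast = 1555 − 820 = 735.00; Δnorth = -313 − 361 = -674.00.
Bearing = atan2(Δeast, Δnorth) mod 360° = 132.52° ≈ 133°.

133°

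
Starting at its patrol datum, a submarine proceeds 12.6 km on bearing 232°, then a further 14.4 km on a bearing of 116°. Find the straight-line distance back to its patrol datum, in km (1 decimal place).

Leg 1 (232°, 12.6 km): east 12.6 sin 232° = -9.93, north 12.6 cos 232° = -7.76
Leg 2 (116°, 14.4 km): east 14.4 sin 116° = 12.94, north 14.4 cos 116° = -6.31
Net: 3.01 east, -14.07 north. Distance = √((3.01)² + (-14.07)²) = 14.389 km.

14.4 km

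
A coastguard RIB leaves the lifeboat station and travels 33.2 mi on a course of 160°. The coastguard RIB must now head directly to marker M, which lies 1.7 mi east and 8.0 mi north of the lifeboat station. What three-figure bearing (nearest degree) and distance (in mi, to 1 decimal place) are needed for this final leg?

Leg 1 (160°, 33.2 mi): east 33.2 sin 160° = 11.36, north 33.2 cos 160° = -31.20
Current position: (11.36, -31.20). Target: (1.7, 8.0). Remaining: Δeast = -9.66, Δnorth = 39.20.
Bearing = atan2(-9.66, 39.20) mod 360° = 346.16°; distance = √((-9.66)² + (39.20)²) = 40.369 mi.

346°, 40.4 mi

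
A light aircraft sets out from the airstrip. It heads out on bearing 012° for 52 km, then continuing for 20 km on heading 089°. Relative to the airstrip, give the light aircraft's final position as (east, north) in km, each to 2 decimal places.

(30.81, 51.21)

Leg 1 (012°, 52 km): east 52 sin 12° = 10.81, north 52 cos 12° = 50.86
Leg 2 (089°, 20 km): east 20 sin 89° = 20.00, north 20 cos 89° = 0.35
Summing: 30.81 km east, 51.21 km north → (30.81, 51.21).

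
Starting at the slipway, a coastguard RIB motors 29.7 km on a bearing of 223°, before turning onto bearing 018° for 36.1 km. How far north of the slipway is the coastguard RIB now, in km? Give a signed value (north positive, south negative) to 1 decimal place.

12.6 km

Leg 1 (223°, 29.7 km): east 29.7 sin 223° = -20.26, north 29.7 cos 223° = -21.72
Leg 2 (018°, 36.1 km): east 36.1 sin 18° = 11.16, north 36.1 cos 18° = 34.33
Net north component: 12.61 km.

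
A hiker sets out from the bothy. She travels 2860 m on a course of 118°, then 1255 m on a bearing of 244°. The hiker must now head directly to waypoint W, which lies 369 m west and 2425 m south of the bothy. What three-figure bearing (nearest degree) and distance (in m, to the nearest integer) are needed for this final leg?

Leg 1 (118°, 2860 m): east 2860 sin 118° = 2525.23, north 2860 cos 118° = -1342.69
Leg 2 (244°, 1255 m): east 1255 sin 244° = -1127.99, north 1255 cos 244° = -550.16
Current position: (1397.24, -1892.84). Target: (-369, -2425). Remaining: Δeast = -1766.24, Δnorth = -532.16.
Bearing = atan2(-1766.24, -532.16) mod 360° = 253.23°; distance = √((-1766.24)² + (-532.16)²) = 1844.670 m.

253°, 1845 m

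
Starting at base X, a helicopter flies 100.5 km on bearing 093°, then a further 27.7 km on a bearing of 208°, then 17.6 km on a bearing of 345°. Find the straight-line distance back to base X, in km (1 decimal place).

83.8 km

Leg 1 (093°, 100.5 km): east 100.5 sin 93° = 100.36, north 100.5 cos 93° = -5.26
Leg 2 (208°, 27.7 km): east 27.7 sin 208° = -13.00, north 27.7 cos 208° = -24.46
Leg 3 (345°, 17.6 km): east 17.6 sin 345° = -4.56, north 17.6 cos 345° = 17.00
Net: 82.80 east, -12.72 north. Distance = √((82.80)² + (-12.72)²) = 83.774 km.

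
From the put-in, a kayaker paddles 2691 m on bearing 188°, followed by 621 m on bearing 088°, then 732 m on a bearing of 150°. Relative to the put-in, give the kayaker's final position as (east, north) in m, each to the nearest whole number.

(612, -3277)

Leg 1 (188°, 2691 m): east 2691 sin 188° = -374.51, north 2691 cos 188° = -2664.81
Leg 2 (088°, 621 m): east 621 sin 88° = 620.62, north 621 cos 88° = 21.67
Leg 3 (150°, 732 m): east 732 sin 150° = 366.00, north 732 cos 150° = -633.93
Summing: 612.11 m east, -3277.07 m north → (612, -3277).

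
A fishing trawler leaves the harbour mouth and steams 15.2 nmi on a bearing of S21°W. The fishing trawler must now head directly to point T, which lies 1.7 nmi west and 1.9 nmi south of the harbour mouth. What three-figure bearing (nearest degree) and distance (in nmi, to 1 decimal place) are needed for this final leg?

017°, 12.8 nmi

Leg 1 (S21°W, 15.2 nmi): east 15.2 sin 201° = -5.45, north 15.2 cos 201° = -14.19
Current position: (-5.45, -14.19). Target: (-1.7, -1.9). Remaining: Δeast = 3.75, Δnorth = 12.29.
Bearing = atan2(3.75, 12.29) mod 360° = 16.96°; distance = √((3.75)² + (12.29)²) = 12.849 nmi.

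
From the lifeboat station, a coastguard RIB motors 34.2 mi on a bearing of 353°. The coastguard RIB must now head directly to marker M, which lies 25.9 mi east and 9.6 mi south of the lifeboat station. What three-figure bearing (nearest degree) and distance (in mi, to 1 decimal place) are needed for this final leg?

145°, 52.9 mi

Leg 1 (353°, 34.2 mi): east 34.2 sin 353° = -4.17, north 34.2 cos 353° = 33.95
Current position: (-4.17, 33.95). Target: (25.9, -9.6). Remaining: Δeast = 30.07, Δnorth = -43.55.
Bearing = atan2(30.07, -43.55) mod 360° = 145.37°; distance = √((30.07)² + (-43.55)²) = 52.917 mi.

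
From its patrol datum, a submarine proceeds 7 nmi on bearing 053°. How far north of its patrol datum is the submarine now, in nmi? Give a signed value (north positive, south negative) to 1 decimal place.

Leg 1 (053°, 7 nmi): east 7 sin 53° = 5.59, north 7 cos 53° = 4.21
Net north component: 4.21 nmi.

4.2 nmi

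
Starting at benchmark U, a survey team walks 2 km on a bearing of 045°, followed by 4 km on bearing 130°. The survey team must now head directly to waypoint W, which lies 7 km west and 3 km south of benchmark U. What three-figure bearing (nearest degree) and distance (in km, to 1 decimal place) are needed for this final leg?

Leg 1 (045°, 2 km): east 2 sin 45° = 1.41, north 2 cos 45° = 1.41
Leg 2 (130°, 4 km): east 4 sin 130° = 3.06, north 4 cos 130° = -2.57
Current position: (4.48, -1.16). Target: (-7, -3). Remaining: Δeast = -11.48, Δnorth = -1.84.
Bearing = atan2(-11.48, -1.84) mod 360° = 260.88°; distance = √((-11.48)² + (-1.84)²) = 11.625 km.

261°, 11.6 km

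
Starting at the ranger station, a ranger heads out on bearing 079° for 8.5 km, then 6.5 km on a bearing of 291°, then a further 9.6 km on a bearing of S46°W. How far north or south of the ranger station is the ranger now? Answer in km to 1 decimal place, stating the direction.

Leg 1 (079°, 8.5 km): east 8.5 sin 79° = 8.34, north 8.5 cos 79° = 1.62
Leg 2 (291°, 6.5 km): east 6.5 sin 291° = -6.07, north 6.5 cos 291° = 2.33
Leg 3 (S46°W, 9.6 km): east 9.6 sin 226° = -6.91, north 9.6 cos 226° = -6.67
Net north component: -2.72 km.

2.7 km south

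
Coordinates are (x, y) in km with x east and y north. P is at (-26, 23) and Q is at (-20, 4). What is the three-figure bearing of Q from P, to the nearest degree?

Δeast = -20 − -26 = 6.00; Δnorth = 4 − 23 = -19.00.
Bearing = atan2(Δeast, Δnorth) mod 360° = 162.47° ≈ 162°.

162°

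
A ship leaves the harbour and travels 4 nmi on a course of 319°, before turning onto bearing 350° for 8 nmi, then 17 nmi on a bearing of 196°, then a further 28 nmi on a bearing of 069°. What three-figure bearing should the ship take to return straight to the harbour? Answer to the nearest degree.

Leg 1 (319°, 4 nmi): east 4 sin 319° = -2.62, north 4 cos 319° = 3.02
Leg 2 (350°, 8 nmi): east 8 sin 350° = -1.39, north 8 cos 350° = 7.88
Leg 3 (196°, 17 nmi): east 17 sin 196° = -4.69, north 17 cos 196° = -16.34
Leg 4 (069°, 28 nmi): east 28 sin 69° = 26.14, north 28 cos 69° = 10.03
Net displacement: 17.44 east, 4.59 north. Direction back to start is (-17.44, -4.59): bearing = atan2(-17.44, -4.59) mod 360° = 255.26° ≈ 255°.

255°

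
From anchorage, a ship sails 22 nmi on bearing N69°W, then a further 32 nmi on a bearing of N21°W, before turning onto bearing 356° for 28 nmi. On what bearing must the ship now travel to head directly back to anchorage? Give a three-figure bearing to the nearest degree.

153°

Leg 1 (N69°W, 22 nmi): east 22 sin 291° = -20.54, north 22 cos 291° = 7.88
Leg 2 (N21°W, 32 nmi): east 32 sin 339° = -11.47, north 32 cos 339° = 29.87
Leg 3 (356°, 28 nmi): east 28 sin 356° = -1.95, north 28 cos 356° = 27.93
Net displacement: -33.96 east, 65.69 north. Direction back to start is (33.96, -65.69): bearing = atan2(33.96, -65.69) mod 360° = 152.66° ≈ 153°.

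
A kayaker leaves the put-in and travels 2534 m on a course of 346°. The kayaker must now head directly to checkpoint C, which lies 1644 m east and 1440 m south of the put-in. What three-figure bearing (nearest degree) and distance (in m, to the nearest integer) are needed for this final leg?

150°, 4505 m

Leg 1 (346°, 2534 m): east 2534 sin 346° = -613.03, north 2534 cos 346° = 2458.73
Current position: (-613.03, 2458.73). Target: (1644, -1440). Remaining: Δeast = 2257.03, Δnorth = -3898.73.
Bearing = atan2(2257.03, -3898.73) mod 360° = 149.93°; distance = √((2257.03)² + (-3898.73)²) = 4504.917 m.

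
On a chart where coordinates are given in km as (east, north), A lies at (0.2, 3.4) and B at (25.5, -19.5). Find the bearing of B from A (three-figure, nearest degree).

Δeast = 25.5 − 0.2 = 25.30; Δnorth = -19.5 − 3.4 = -22.90.
Bearing = atan2(Δeast, Δnorth) mod 360° = 132.15° ≈ 132°.

132°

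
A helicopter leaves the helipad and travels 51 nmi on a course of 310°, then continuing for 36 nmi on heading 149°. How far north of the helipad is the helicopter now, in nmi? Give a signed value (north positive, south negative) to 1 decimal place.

1.9 nmi

Leg 1 (310°, 51 nmi): east 51 sin 310° = -39.07, north 51 cos 310° = 32.78
Leg 2 (149°, 36 nmi): east 36 sin 149° = 18.54, north 36 cos 149° = -30.86
Net north component: 1.92 nmi.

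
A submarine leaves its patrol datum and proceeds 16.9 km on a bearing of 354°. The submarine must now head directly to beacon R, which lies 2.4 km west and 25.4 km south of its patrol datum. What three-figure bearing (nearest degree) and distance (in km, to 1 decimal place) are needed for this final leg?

181°, 42.2 km

Leg 1 (354°, 16.9 km): east 16.9 sin 354° = -1.77, north 16.9 cos 354° = 16.81
Current position: (-1.77, 16.81). Target: (-2.4, -25.4). Remaining: Δeast = -0.63, Δnorth = -42.21.
Bearing = atan2(-0.63, -42.21) mod 360° = 180.86°; distance = √((-0.63)² + (-42.21)²) = 42.212 km.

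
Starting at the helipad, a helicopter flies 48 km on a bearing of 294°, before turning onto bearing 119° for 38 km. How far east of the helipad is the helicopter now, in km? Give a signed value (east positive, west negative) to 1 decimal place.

-10.6 km

Leg 1 (294°, 48 km): east 48 sin 294° = -43.85, north 48 cos 294° = 19.52
Leg 2 (119°, 38 km): east 38 sin 119° = 33.24, north 38 cos 119° = -18.42
Net east component: -10.61 km.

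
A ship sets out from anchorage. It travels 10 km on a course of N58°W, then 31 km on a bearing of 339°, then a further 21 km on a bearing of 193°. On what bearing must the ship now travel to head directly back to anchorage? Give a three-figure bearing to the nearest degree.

120°

Leg 1 (N58°W, 10 km): east 10 sin 302° = -8.48, north 10 cos 302° = 5.30
Leg 2 (339°, 31 km): east 31 sin 339° = -11.11, north 31 cos 339° = 28.94
Leg 3 (193°, 21 km): east 21 sin 193° = -4.72, north 21 cos 193° = -20.46
Net displacement: -24.31 east, 13.78 north. Direction back to start is (24.31, -13.78): bearing = atan2(24.31, -13.78) mod 360° = 119.54° ≈ 120°.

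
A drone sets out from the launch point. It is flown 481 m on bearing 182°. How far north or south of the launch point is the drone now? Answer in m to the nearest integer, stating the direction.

Leg 1 (182°, 481 m): east 481 sin 182° = -16.79, north 481 cos 182° = -480.71
Net north component: -480.71 m.

481 m south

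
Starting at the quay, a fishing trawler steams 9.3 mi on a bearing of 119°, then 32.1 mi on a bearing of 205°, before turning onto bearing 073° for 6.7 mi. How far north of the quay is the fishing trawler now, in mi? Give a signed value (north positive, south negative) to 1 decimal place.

-31.6 mi

Leg 1 (119°, 9.3 mi): east 9.3 sin 119° = 8.13, north 9.3 cos 119° = -4.51
Leg 2 (205°, 32.1 mi): east 32.1 sin 205° = -13.57, north 32.1 cos 205° = -29.09
Leg 3 (073°, 6.7 mi): east 6.7 sin 73° = 6.41, north 6.7 cos 73° = 1.96
Net north component: -31.64 mi.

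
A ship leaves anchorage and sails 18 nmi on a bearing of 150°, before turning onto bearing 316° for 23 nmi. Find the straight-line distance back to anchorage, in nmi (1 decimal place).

7.0 nmi

Leg 1 (150°, 18 nmi): east 18 sin 150° = 9.00, north 18 cos 150° = -15.59
Leg 2 (316°, 23 nmi): east 23 sin 316° = -15.98, north 23 cos 316° = 16.54
Net: -6.98 east, 0.96 north. Distance = √((-6.98)² + (0.96)²) = 7.042 nmi.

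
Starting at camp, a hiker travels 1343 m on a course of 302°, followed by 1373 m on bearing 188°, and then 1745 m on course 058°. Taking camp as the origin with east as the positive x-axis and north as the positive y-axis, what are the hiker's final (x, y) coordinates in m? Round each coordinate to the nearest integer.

Leg 1 (302°, 1343 m): east 1343 sin 302° = -1138.93, north 1343 cos 302° = 711.68
Leg 2 (188°, 1373 m): east 1373 sin 188° = -191.08, north 1373 cos 188° = -1359.64
Leg 3 (058°, 1745 m): east 1745 sin 58° = 1479.84, north 1745 cos 58° = 924.71
Summing: 149.83 m east, 276.75 m north → (150, 277).

(150, 277)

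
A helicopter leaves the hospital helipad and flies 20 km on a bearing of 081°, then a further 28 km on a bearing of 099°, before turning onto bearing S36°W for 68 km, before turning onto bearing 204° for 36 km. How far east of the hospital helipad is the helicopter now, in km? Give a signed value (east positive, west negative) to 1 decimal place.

-7.2 km

Leg 1 (081°, 20 km): east 20 sin 81° = 19.75, north 20 cos 81° = 3.13
Leg 2 (099°, 28 km): east 28 sin 99° = 27.66, north 28 cos 99° = -4.38
Leg 3 (S36°W, 68 km): east 68 sin 216° = -39.97, north 68 cos 216° = -55.01
Leg 4 (204°, 36 km): east 36 sin 204° = -14.64, north 36 cos 204° = -32.89
Net east component: -7.20 km.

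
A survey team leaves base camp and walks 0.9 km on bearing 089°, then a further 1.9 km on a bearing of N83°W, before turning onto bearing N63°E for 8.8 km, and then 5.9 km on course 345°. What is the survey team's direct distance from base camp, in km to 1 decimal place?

11.3 km

Leg 1 (089°, 0.9 km): east 0.9 sin 89° = 0.90, north 0.9 cos 89° = 0.02
Leg 2 (N83°W, 1.9 km): east 1.9 sin 277° = -1.89, north 1.9 cos 277° = 0.23
Leg 3 (N63°E, 8.8 km): east 8.8 sin 63° = 7.84, north 8.8 cos 63° = 4.00
Leg 4 (345°, 5.9 km): east 5.9 sin 345° = -1.53, north 5.9 cos 345° = 5.70
Net: 5.33 east, 9.94 north. Distance = √((5.33)² + (9.94)²) = 11.279 km.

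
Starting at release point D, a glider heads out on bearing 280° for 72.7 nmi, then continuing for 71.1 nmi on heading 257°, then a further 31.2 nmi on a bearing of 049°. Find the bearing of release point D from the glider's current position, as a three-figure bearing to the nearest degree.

Leg 1 (280°, 72.7 nmi): east 72.7 sin 280° = -71.60, north 72.7 cos 280° = 12.62
Leg 2 (257°, 71.1 nmi): east 71.1 sin 257° = -69.28, north 71.1 cos 257° = -15.99
Leg 3 (049°, 31.2 nmi): east 31.2 sin 49° = 23.55, north 31.2 cos 49° = 20.47
Net displacement: -117.33 east, 17.10 north. Direction back to start is (117.33, -17.10): bearing = atan2(117.33, -17.10) mod 360° = 98.29° ≈ 098°.

098°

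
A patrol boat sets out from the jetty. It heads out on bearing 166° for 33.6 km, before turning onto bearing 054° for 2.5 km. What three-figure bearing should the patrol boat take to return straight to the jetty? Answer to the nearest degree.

Leg 1 (166°, 33.6 km): east 33.6 sin 166° = 8.13, north 33.6 cos 166° = -32.60
Leg 2 (054°, 2.5 km): east 2.5 sin 54° = 2.02, north 2.5 cos 54° = 1.47
Net displacement: 10.15 east, -31.13 north. Direction back to start is (-10.15, 31.13): bearing = atan2(-10.15, 31.13) mod 360° = 341.94° ≈ 342°.

342°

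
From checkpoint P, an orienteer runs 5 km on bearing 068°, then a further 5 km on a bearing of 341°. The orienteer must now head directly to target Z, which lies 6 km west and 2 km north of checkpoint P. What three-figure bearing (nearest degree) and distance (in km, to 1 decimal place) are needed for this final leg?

Leg 1 (068°, 5 km): east 5 sin 68° = 4.64, north 5 cos 68° = 1.87
Leg 2 (341°, 5 km): east 5 sin 341° = -1.63, north 5 cos 341° = 4.73
Current position: (3.01, 6.60). Target: (-6, 2). Remaining: Δeast = -9.01, Δnorth = -4.60.
Bearing = atan2(-9.01, -4.60) mod 360° = 242.95°; distance = √((-9.01)² + (-4.60)²) = 10.115 km.

243°, 10.1 km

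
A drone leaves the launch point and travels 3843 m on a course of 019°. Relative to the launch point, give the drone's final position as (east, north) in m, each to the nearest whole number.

(1251, 3634)

Leg 1 (019°, 3843 m): east 3843 sin 19° = 1251.16, north 3843 cos 19° = 3633.63
Summing: 1251.16 m east, 3633.63 m north → (1251, 3634).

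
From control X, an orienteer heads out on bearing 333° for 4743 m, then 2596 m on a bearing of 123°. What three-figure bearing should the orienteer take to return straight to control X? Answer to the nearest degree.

Leg 1 (333°, 4743 m): east 4743 sin 333° = -2153.28, north 4743 cos 333° = 4226.04
Leg 2 (123°, 2596 m): east 2596 sin 123° = 2177.19, north 2596 cos 123° = -1413.88
Net displacement: 23.91 east, 2812.16 north. Direction back to start is (-23.91, -2812.16): bearing = atan2(-23.91, -2812.16) mod 360° = 180.49° ≈ 180°.

180°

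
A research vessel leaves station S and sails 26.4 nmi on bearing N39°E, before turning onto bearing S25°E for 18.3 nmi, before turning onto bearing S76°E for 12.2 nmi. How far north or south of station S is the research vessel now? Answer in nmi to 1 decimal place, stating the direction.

1.0 nmi north

Leg 1 (N39°E, 26.4 nmi): east 26.4 sin 39° = 16.61, north 26.4 cos 39° = 20.52
Leg 2 (S25°E, 18.3 nmi): east 18.3 sin 155° = 7.73, north 18.3 cos 155° = -16.59
Leg 3 (S76°E, 12.2 nmi): east 12.2 sin 104° = 11.84, north 12.2 cos 104° = -2.95
Net north component: 0.98 nmi.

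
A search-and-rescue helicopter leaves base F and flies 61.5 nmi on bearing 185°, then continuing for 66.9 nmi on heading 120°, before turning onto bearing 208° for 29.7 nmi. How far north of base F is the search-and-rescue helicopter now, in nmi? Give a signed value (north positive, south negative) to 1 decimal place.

Leg 1 (185°, 61.5 nmi): east 61.5 sin 185° = -5.36, north 61.5 cos 185° = -61.27
Leg 2 (120°, 66.9 nmi): east 66.9 sin 120° = 57.94, north 66.9 cos 120° = -33.45
Leg 3 (208°, 29.7 nmi): east 29.7 sin 208° = -13.94, north 29.7 cos 208° = -26.22
Net north component: -120.94 nmi.

-120.9 nmi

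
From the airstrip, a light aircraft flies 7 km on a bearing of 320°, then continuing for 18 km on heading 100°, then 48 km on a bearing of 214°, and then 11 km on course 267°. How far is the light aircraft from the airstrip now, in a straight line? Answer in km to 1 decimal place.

Leg 1 (320°, 7 km): east 7 sin 320° = -4.50, north 7 cos 320° = 5.36
Leg 2 (100°, 18 km): east 18 sin 100° = 17.73, north 18 cos 100° = -3.13
Leg 3 (214°, 48 km): east 48 sin 214° = -26.84, north 48 cos 214° = -39.79
Leg 4 (267°, 11 km): east 11 sin 267° = -10.98, north 11 cos 267° = -0.58
Net: -24.60 east, -38.13 north. Distance = √((-24.60)² + (-38.13)²) = 45.379 km.

45.4 km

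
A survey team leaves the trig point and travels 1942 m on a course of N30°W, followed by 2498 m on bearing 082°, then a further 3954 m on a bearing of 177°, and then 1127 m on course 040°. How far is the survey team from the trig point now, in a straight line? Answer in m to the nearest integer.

Leg 1 (N30°W, 1942 m): east 1942 sin 330° = -971.00, north 1942 cos 330° = 1681.82
Leg 2 (082°, 2498 m): east 2498 sin 82° = 2473.69, north 2498 cos 82° = 347.65
Leg 3 (177°, 3954 m): east 3954 sin 177° = 206.94, north 3954 cos 177° = -3948.58
Leg 4 (040°, 1127 m): east 1127 sin 40° = 724.42, north 1127 cos 40° = 863.33
Net: 2434.05 east, -1055.77 north. Distance = √((2434.05)² + (-1055.77)²) = 2653.158 m.

2653 m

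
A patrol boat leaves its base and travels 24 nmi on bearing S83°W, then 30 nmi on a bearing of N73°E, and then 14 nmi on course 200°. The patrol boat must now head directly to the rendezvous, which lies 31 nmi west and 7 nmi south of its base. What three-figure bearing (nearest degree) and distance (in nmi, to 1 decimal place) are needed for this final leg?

Leg 1 (S83°W, 24 nmi): east 24 sin 263° = -23.82, north 24 cos 263° = -2.92
Leg 2 (N73°E, 30 nmi): east 30 sin 73° = 28.69, north 30 cos 73° = 8.77
Leg 3 (200°, 14 nmi): east 14 sin 200° = -4.79, north 14 cos 200° = -13.16
Current position: (0.08, -7.31). Target: (-31, -7). Remaining: Δeast = -31.08, Δnorth = 0.31.
Bearing = atan2(-31.08, 0.31) mod 360° = 270.57°; distance = √((-31.08)² + (0.31)²) = 31.081 nmi.

271°, 31.1 nmi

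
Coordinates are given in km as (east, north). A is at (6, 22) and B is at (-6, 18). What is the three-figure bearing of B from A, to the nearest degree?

Δeast = -6 − 6 = -12.00; Δnorth = 18 − 22 = -4.00.
Bearing = atan2(Δeast, Δnorth) mod 360° = 251.57° ≈ 252°.

252°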